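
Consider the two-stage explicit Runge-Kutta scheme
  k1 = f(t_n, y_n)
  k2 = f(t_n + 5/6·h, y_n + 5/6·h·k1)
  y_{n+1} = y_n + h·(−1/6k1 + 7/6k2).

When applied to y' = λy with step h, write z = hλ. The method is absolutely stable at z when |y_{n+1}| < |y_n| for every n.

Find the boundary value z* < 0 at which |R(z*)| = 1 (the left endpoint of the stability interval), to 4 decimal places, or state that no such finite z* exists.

left endpoint -1.0286.

With y'=λy (z=hλ):
  k1=λy_n ⇒ h·k1=z·y_n;  k2=λ(1+5/6z)y_n ⇒ h·k2=z(1+5/6z)y_n
  y_{n+1}/y_n = 1 − 1/6z + 7/6z(1+5/6z) = 1 + z + 35/36z²
  so R(z) = 1 + z + 35/36z².

Find x<0 with |R(x)|<1.
x=-0.35: |R|=0.7691
R=1: x+35/36x²=0 ⇒ x=−36/35=-1.0286; min R=1−1/(4·35/36)=0.7429>−1
Confirm numerically:
  x=-0.981: |R|=0.95463 <1
  x=-0.907: |R|=0.89280 <1
  x=-0.822: |R|=0.83491 <1
  x=-0.492: |R|=0.74334 <1
  x=-1.419: |R|=1.53863 >1
  x=-1.111: |R|=1.08903 >1
Interval (-1.0286, 0).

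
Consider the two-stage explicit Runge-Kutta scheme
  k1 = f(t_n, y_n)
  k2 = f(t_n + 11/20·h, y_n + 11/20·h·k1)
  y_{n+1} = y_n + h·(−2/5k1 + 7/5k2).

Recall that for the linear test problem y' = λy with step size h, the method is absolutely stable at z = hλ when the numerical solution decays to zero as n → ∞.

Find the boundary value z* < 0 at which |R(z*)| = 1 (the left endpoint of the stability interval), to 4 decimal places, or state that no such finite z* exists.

On y'=λy, z=hλ:
  k1=λy_n ⇒ h·k1=z·y_n;  k2=λ(1+11/20z)y_n ⇒ h·k2=z(1+11/20z)y_n
  y_{n+1}/y_n = 1 − 2/5z + 7/5z(1+11/20z) = 1 + z + 77/100z²
  R(z) = 1 + z + 77/100z².

Boundary: |R(x)|=1, x<0.
x=-1.42: |R|=1.1326
R=1: x+77/100x²=0 ⇒ x=−100/77=-1.2987; min R=1−1/(4·77/100)=0.6753>−1
Confirm numerically:
  x=-1.231: |R|=0.93583 <1
  x=-1.169: |R|=0.88325 <1
  x=-1.149: |R|=0.86755 <1
  x=-0.794: |R|=0.69144 <1
  x=-1.585: |R|=1.34941 >1
  x=-1.553: |R|=1.30409 >1
Interval (-1.2987, 0).

z* = -1.2987.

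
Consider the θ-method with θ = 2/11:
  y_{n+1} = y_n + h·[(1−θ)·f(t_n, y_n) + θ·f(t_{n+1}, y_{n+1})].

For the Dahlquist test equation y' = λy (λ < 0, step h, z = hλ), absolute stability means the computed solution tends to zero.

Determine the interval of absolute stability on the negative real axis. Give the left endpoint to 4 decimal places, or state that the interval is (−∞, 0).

On y'=λy, z=hλ:
  y_{n+1} = y_n + z·[9/11·y_n + 2/11·y_{n+1}] ⇒ (1 − 2/11z)y_{n+1} = (1 + 9/11z)y_n
  Hence R(z) = (1 + 9/11z)/(1 − 2/11z).

Boundary: |R(x)|=1, x<0.
x=-0.42: |R|=0.6098
R=−1: 1+9/11x = −1+2/11x ⇒ -7/11x=2 ⇒ x=2/(-7/11)=-3.1429
Confirm numerically:
  x=-2.856: |R|=0.87985 <1
  x=-2.716: |R|=0.81816 <1
  x=-2.056: |R|=0.49656 <1
  x=-3.644: |R|=1.19182 >1
  x=-3.174: |R|=1.01257 >1
Interval (-3.1429, 0).

z∈(-3.1429,0).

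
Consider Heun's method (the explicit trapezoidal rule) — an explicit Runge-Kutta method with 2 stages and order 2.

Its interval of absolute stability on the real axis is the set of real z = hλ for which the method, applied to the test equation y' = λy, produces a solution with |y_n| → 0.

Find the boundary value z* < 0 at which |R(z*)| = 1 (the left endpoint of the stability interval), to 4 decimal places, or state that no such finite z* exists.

z* = -2.0000.

Set f=λy, z=hλ:
  order 2, 2-stage ⇒ R(z)=1+z+z^2/2
  (e.g. R(-0.56)=0.59680, |R|=0.59680)

Find x<0 with |R(x)|<1.
x=-0.56: |R|=0.5968
|R(-2.22)|=1.2442 |R(-0.78)|=0.5242
Bisect:
  x_lo=-2.8937 |R|=2.2930  x_hi=-0.0697 |R|=0.9328
  mid=-1.48167 |R|=0.61600 →hi
  mid=-2.18767 |R|=1.20528 →lo
  mid=-1.83467 |R|=0.84834 →hi
  mid=-2.01117 |R|=1.01123 →lo
  mid=-1.92292 |R|=0.92589 →hi
  mid=-1.96705 |R|=0.96759 →hi
  mid=-1.98911 |R|=0.98917 →hi
  ...
  [-2.00014,-1.99997] ⇒ x*=-2.0000
Stable set (-2.0000, 0).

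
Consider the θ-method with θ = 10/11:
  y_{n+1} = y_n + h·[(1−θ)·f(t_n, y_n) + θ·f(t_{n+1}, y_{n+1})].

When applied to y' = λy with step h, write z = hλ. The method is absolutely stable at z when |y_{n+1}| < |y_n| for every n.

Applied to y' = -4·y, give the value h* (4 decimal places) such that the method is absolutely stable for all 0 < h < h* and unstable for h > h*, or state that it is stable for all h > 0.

(−∞, 0) — no finite endpoint. Any h>0 works for λ=-4.

With y'=λy (z=hλ):
  y_{n+1} = y_n + z·[1/11·y_n + 10/11·y_{n+1}] ⇒ (1 − 10/11z)y_{n+1} = (1 + 1/11z)y_n
  ⇒ R(z) = (1 + 1/11z)/(1 − 10/11z).

Need |R(x)|<1, x<0.
x=-1.21: |R|=0.4238
x=-2: |R|=0.2903
x=-10: |R|=0.0090
x=-100: |R|=0.0880
θ=10/11≥1/2 ⇒ |1+1/11x|<|1−10/11x| ∀x<0 ⇒ stable on all of ℝ⁻.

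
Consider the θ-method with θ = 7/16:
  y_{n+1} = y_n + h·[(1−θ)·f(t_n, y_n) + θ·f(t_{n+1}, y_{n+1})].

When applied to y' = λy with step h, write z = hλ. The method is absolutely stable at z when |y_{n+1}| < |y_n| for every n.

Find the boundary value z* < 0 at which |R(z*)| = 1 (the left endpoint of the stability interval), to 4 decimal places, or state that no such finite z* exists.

With y'=λy (z=hλ):
  y_{n+1} = y_n + z·[9/16·y_n + 7/16·y_{n+1}] ⇒ (1 − 7/16z)y_{n+1} = (1 + 9/16z)y_n
  so R(z) = (1 + 9/16z)/(1 − 7/16z).

Find x<0 with |R(x)|<1.
x=-0.33: |R|=0.7116
R=−1: 1+9/16x = −1+7/16x ⇒ -1/8x=2 ⇒ x=2/(-1/8)=-16.0000
Confirm numerically:
  x=-15.500: |R|=0.99197 <1
  x=-14.180: |R|=0.96842 <1
  x=-7.141: |R|=0.73149 <1
  x=-6.643: |R|=0.70058 <1
  x=-16.360: |R|=1.00552 >1
  x=-16.126: |R|=1.00196 >1
Stable set (-16.0000, 0).

left endpoint -16.0000.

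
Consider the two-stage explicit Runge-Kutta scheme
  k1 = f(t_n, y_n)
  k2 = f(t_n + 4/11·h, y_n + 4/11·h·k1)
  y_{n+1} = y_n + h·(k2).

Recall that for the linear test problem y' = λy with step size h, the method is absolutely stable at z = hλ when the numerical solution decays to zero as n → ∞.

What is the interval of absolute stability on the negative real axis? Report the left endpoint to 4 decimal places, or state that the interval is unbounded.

With y'=λy (z=hλ):
  k1=λy_n ⇒ h·k1=z·y_n;  k2=λ(1+4/11z)y_n ⇒ h·k2=z(1+4/11z)y_n
  y_{n+1}/y_n = 1 + z(1+4/11z) = 1 + z + 4/11z²
  R(z) = 1 + z + 4/11z².

Find x<0 with |R(x)|<1.
x=-0.42: |R|=0.6441
R=1: x+4/11x²=0 ⇒ x=−11/4=-2.7500; min R=1−1/(4·4/11)=0.3125>−1
Confirm numerically:
  x=-2.466: |R|=0.74533 <1
  x=-2.315: |R|=0.63381 <1
  x=-1.220: |R|=0.32124 <1
  x=-1.115: |R|=0.33708 <1
  x=-3.308: |R|=1.67122 >1
  x=-2.894: |R|=1.15154 >1
  x=-2.881: |R|=1.13724 >1
Interval (-2.7500, 0).

(-2.7500, 0).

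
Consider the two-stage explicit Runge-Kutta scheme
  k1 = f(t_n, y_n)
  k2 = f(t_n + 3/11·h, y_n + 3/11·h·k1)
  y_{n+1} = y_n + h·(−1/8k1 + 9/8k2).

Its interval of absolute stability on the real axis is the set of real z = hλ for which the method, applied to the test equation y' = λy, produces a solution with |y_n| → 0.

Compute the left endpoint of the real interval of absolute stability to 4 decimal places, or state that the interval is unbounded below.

z* = -3.2593.

With y'=λy (z=hλ):
  k1=λy_n ⇒ h·k1=z·y_n;  k2=λ(1+3/11z)y_n ⇒ h·k2=z(1+3/11z)y_n
  y_{n+1}/y_n = 1 − 1/8z + 9/8z(1+3/11z) = 1 + z + 27/88z²
  so R(z) = 1 + z + 27/88z².

Boundary: |R(x)|=1, x<0.
x=-1.37: |R|=0.2059
R=1: x+27/88x²=0 ⇒ x=−88/27=-3.2593; min R=1−1/(4·27/88)=0.1852>−1
Confirm numerically:
  x=-3.084: |R|=0.83416 <1
  x=-2.674: |R|=0.51983 <1
  x=-2.579: |R|=0.46172 <1
  x=-3.550: |R|=1.31668 >1
  x=-3.351: |R|=1.09432 >1
Interval (-3.2593, 0).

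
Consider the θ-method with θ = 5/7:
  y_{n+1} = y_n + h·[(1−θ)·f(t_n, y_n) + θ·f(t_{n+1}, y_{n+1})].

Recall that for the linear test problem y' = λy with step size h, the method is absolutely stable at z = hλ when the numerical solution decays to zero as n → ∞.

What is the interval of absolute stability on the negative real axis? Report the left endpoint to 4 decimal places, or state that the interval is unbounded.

With y'=λy (z=hλ):
  y_{n+1} = y_n + z·[2/7·y_n + 5/7·y_{n+1}] ⇒ (1 − 5/7z)y_{n+1} = (1 + 2/7z)y_n
  so R(z) = (1 + 2/7z)/(1 − 5/7z).

Boundary: |R(x)|=1, x<0.
x=-1.48: |R|=0.2806
x=-2: |R|=0.1765
x=-10: |R|=0.2281
x=-100: |R|=0.3807
θ=5/7≥1/2 ⇒ |1+2/7x|<|1−5/7x| ∀x<0 ⇒ interval (−∞,0).

unbounded; (−∞, 0).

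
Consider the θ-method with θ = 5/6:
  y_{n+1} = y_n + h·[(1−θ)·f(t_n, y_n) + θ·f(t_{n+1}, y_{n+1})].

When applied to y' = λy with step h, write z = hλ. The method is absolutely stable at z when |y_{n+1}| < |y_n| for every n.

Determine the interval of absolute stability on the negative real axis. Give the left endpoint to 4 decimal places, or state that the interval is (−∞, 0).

(−∞, 0) — no finite endpoint.

With y'=λy (z=hλ):
  y_{n+1} = y_n + z·[1/6·y_n + 5/6·y_{n+1}] ⇒ (1 − 5/6z)y_{n+1} = (1 + 1/6z)y_n
  so R(z) = (1 + 1/6z)/(1 − 5/6z).

Find x<0 with |R(x)|<1.
x=-0.93: |R|=0.4761
x=-2: |R|=0.2500
x=-10: |R|=0.0714
x=-100: |R|=0.1858
θ=5/6≥1/2 ⇒ |1+1/6x|<|1−5/6x| ∀x<0 ⇒ stable on all of ℝ⁻.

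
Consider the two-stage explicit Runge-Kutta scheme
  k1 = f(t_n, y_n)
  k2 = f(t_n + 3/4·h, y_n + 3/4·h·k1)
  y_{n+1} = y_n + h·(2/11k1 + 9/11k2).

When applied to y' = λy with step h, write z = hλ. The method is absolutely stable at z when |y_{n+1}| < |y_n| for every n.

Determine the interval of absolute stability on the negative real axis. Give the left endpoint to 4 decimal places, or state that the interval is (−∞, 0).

Set f=λy, z=hλ:
  k1=λy_n ⇒ h·k1=z·y_n;  k2=λ(1+3/4z)y_n ⇒ h·k2=z(1+3/4z)y_n
  y_{n+1}/y_n = 1 + 2/11z + 9/11z(1+3/4z) = 1 + z + 27/44z²
  so R(z) = 1 + z + 27/44z².

Solve |R(x)|<1 on ℝ⁻.
x=-1.59: |R|=0.9613
R=1: x+27/44x²=0 ⇒ x=−44/27=-1.6296; min R=1−1/(4·27/44)=0.5926>−1
Confirm numerically:
  x=-1.467: |R|=0.85360 <1
  x=-1.053: |R|=0.62741 <1
  x=-0.850: |R|=0.59335 <1
  x=-1.915: |R|=1.33534 >1
  x=-1.754: |R|=1.13386 >1
So |R|<1 on (-1.6296, 0).

z∈(-1.6296,0).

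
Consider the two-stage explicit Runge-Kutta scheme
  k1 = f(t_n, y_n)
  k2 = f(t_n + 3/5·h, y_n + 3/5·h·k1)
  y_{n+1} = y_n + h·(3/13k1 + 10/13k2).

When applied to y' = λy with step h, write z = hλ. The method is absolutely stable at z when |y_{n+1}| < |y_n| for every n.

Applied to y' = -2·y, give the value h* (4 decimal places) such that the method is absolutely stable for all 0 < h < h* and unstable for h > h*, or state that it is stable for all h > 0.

On y'=λy, z=hλ:
  k1=λy_n ⇒ h·k1=z·y_n;  k2=λ(1+3/5z)y_n ⇒ h·k2=z(1+3/5z)y_n
  y_{n+1}/y_n = 1 + 3/13z + 10/13z(1+3/5z) = 1 + z + 6/13z²
  ⇒ R(z) = 1 + z + 6/13z².

Boundary: |R(x)|=1, x<0.
x=-1.22: |R|=0.4670
R=1: x+6/13x²=0 ⇒ x=−13/6=-2.1667; min R=1−1/(4·6/13)=0.4583>−1
Confirm numerically:
  x=-1.613: |R|=0.58782 <1
  x=-1.289: |R|=0.47786 <1
  x=-1.279: |R|=0.47600 <1
  x=-2.707: |R|=1.67508 >1
  x=-2.429: |R|=1.29410 >1
  x=-2.232: |R|=1.06730 >1
So |R|<1 on (-2.1667, 0).

(-2.1667,0); λ=-2 ⇒ h* = (13/6)/2 = 1.0833.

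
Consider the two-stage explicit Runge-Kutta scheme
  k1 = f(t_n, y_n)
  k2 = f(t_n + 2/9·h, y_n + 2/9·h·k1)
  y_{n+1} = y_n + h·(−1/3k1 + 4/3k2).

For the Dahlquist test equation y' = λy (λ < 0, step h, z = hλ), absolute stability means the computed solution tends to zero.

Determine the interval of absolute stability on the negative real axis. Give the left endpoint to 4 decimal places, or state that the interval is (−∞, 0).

(-3.3750, 0).

On y'=λy, z=hλ:
  k1=λy_n ⇒ h·k1=z·y_n;  k2=λ(1+2/9z)y_n ⇒ h·k2=z(1+2/9z)y_n
  y_{n+1}/y_n = 1 − 1/3z + 4/3z(1+2/9z) = 1 + z + 8/27z²
  so R(z) = 1 + z + 8/27z².

Find x<0 with |R(x)|<1.
x=-0.64: |R|=0.4814
R=1: x+8/27x²=0 ⇒ x=−27/8=-3.3750; min R=1−1/(4·8/27)=0.1562>−1
Confirm numerically:
  x=-3.354: |R|=0.97913 <1
  x=-3.333: |R|=0.95852 <1
  x=-3.100: |R|=0.74741 <1
  x=-3.829: |R|=1.51507 >1
  x=-3.622: |R|=1.26508 >1
Interval (-3.3750, 0).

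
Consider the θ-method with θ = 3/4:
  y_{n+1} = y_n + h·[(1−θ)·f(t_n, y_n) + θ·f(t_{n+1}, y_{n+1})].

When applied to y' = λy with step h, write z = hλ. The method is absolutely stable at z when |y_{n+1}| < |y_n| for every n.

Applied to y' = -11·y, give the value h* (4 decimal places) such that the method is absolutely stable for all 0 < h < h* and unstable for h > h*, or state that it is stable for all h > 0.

interval (−∞, 0). Any h>0 works for λ=-11.

On y'=λy, z=hλ:
  y_{n+1} = y_n + z·[1/4·y_n + 3/4·y_{n+1}] ⇒ (1 − 3/4z)y_{n+1} = (1 + 1/4z)y_n
  ⇒ R(z) = (1 + 1/4z)/(1 − 3/4z).

Need |R(x)|<1, x<0.
x=-0.67: |R|=0.5541
x=-2: |R|=0.2000
x=-10: |R|=0.1765
x=-100: |R|=0.3158
θ=3/4≥1/2 ⇒ |1+1/4x|<|1−3/4x| ∀x<0 ⇒ unbounded interval.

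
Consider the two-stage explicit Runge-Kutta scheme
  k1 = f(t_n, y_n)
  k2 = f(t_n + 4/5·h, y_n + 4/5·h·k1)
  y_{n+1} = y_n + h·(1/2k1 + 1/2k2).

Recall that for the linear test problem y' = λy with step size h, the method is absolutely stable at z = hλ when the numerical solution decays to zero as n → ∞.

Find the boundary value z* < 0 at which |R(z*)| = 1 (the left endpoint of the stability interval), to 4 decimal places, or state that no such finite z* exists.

Set f=λy, z=hλ:
  k1=λy_n ⇒ h·k1=z·y_n;  k2=λ(1+4/5z)y_n ⇒ h·k2=z(1+4/5z)y_n
  y_{n+1}/y_n = 1 + 1/2z + 1/2z(1+4/5z) = 1 + z + 2/5z²
  R(z) = 1 + z + 2/5z².

Need |R(x)|<1, x<0.
x=-0.6: |R|=0.5440
R=1: x+2/5x²=0 ⇒ x=−5/2=-2.5000; min R=1−1/(4·2/5)=0.3750>−1
Confirm numerically:
  x=-2.121: |R|=0.67846 <1
  x=-1.681: |R|=0.44930 <1
  x=-1.166: |R|=0.37782 <1
  x=-1.164: |R|=0.37796 <1
  x=-2.820: |R|=1.36096 >1
  x=-2.522: |R|=1.02219 >1
So |R|<1 on (-2.5000, 0).

left endpoint -2.5000.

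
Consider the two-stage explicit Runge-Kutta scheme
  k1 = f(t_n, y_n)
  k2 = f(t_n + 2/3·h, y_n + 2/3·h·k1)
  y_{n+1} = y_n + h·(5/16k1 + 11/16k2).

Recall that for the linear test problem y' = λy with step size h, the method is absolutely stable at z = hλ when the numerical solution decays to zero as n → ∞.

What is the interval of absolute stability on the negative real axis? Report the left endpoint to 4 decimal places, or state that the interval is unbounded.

On y'=λy, z=hλ:
  k1=λy_n ⇒ h·k1=z·y_n;  k2=λ(1+2/3z)y_n ⇒ h·k2=z(1+2/3z)y_n
  y_{n+1}/y_n = 1 + 5/16z + 11/16z(1+2/3z) = 1 + z + 11/24z²
  R(z) = 1 + z + 11/24z².

Boundary: |R(x)|=1, x<0.
x=-1.76: |R|=0.6597
R=1: x+11/24x²=0 ⇒ x=−24/11=-2.1818; min R=1−1/(4·11/24)=0.4545>−1
Confirm numerically:
  x=-2.093: |R|=0.91480 <1
  x=-2.017: |R|=0.84763 <1
  x=-1.715: |R|=0.63306 <1
  x=-1.362: |R|=0.48823 <1
  x=-2.441: |R|=1.28997 >1
  x=-2.376: |R|=1.21146 >1
  x=-2.375: |R|=1.21029 >1
Stable set (-2.1818, 0).

z∈(-2.1818,0).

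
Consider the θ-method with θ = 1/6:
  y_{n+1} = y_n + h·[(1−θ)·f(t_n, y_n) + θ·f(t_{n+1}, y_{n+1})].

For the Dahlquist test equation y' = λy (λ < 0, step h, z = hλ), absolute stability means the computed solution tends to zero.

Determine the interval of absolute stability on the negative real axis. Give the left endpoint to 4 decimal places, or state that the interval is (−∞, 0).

z∈(-3.0000,0).

Test eqn y'=λy, z=hλ:
  y_{n+1} = y_n + z·[5/6·y_n + 1/6·y_{n+1}] ⇒ (1 − 1/6z)y_{n+1} = (1 + 5/6z)y_n
  ⇒ R(z) = (1 + 5/6z)/(1 − 1/6z).

Find x<0 with |R(x)|<1.
x=-1.78: |R|=0.3728
R=−1: 1+5/6x = −1+1/6x ⇒ -2/3x=2 ⇒ x=2/(-2/3)=-3.0000
Confirm numerically:
  x=-2.407: |R|=0.71785 <1
  x=-2.340: |R|=0.68345 <1
  x=-1.679: |R|=0.31189 <1
  x=-1.218: |R|=0.01247 <1
  x=-3.300: |R|=1.12903 >1
  x=-3.217: |R|=1.09417 >1
Interval (-3.0000, 0).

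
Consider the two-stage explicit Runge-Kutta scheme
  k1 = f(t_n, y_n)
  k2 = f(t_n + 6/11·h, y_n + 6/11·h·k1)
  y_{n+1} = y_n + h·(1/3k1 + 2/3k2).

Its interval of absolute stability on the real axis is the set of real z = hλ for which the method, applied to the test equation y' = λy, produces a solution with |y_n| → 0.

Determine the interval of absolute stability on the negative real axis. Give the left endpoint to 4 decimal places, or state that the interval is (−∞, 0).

z∈(-2.7500,0).

With y'=λy (z=hλ):
  k1=λy_n ⇒ h·k1=z·y_n;  k2=λ(1+6/11z)y_n ⇒ h·k2=z(1+6/11z)y_n
  y_{n+1}/y_n = 1 + 1/3z + 2/3z(1+6/11z) = 1 + z + 4/11z²
  Hence R(z) = 1 + z + 4/11z².

Find x<0 with |R(x)|<1.
x=-1.1: |R|=0.3400
R=1: x+4/11x²=0 ⇒ x=−11/4=-2.7500; min R=1−1/(4·4/11)=0.3125>−1
Confirm numerically:
  x=-2.242: |R|=0.58584 <1
  x=-1.390: |R|=0.31258 <1
  x=-1.111: |R|=0.33784 <1
  x=-2.872: |R|=1.12741 >1
  x=-2.840: |R|=1.09295 >1
Stable set (-2.7500, 0).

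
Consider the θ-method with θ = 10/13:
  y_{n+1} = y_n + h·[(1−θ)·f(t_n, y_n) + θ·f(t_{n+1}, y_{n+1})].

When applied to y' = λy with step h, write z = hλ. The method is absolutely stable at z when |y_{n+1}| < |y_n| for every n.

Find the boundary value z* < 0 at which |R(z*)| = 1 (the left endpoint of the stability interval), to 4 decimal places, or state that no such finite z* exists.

(−∞, 0) — no finite endpoint.

Test eqn y'=λy, z=hλ:
  y_{n+1} = y_n + z·[3/13·y_n + 10/13·y_{n+1}] ⇒ (1 − 10/13z)y_{n+1} = (1 + 3/13z)y_n
  so R(z) = (1 + 3/13z)/(1 − 10/13z).

Find x<0 with |R(x)|<1.
x=-1.66: |R|=0.2709
x=-2: |R|=0.2121
x=-10: |R|=0.1504
x=-100: |R|=0.2833
θ=10/13≥1/2 ⇒ |1+3/13x|<|1−10/13x| ∀x<0 ⇒ stable on all of ℝ⁻.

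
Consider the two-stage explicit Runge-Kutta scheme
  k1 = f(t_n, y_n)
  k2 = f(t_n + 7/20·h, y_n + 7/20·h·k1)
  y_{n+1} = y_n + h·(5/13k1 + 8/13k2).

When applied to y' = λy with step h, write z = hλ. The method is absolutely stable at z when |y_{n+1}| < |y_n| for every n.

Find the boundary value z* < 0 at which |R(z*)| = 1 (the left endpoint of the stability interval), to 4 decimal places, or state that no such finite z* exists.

Test eqn y'=λy, z=hλ:
  k1=λy_n ⇒ h·k1=z·y_n;  k2=λ(1+7/20z)y_n ⇒ h·k2=z(1+7/20z)y_n
  y_{n+1}/y_n = 1 + 5/13z + 8/13z(1+7/20z) = 1 + z + 14/65z²
  so R(z) = 1 + z + 14/65z².

Boundary: |R(x)|=1, x<0.
x=-1.24: |R|=0.0912
R=1: x+14/65x²=0 ⇒ x=−65/14=-4.6429; min R=1−1/(4·14/65)=-0.1607>−1
Confirm numerically:
  x=-3.818: |R|=0.32169 <1
  x=-3.013: |R|=0.05770 <1
  x=-1.932: |R|=0.12805 <1
  x=-5.086: |R|=1.48544 >1
  x=-4.692: |R|=1.04966 >1
So |R|<1 on (-4.6429, 0).

z* = -4.6429.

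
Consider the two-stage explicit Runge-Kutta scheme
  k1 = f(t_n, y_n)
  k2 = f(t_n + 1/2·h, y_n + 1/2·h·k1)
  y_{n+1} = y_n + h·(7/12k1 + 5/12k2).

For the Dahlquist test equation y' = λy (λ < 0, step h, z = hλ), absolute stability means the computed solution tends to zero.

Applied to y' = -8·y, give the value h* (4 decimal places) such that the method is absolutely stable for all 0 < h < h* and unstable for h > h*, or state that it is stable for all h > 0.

(-4.8000,0); λ=-8 ⇒ h* = (24/5)/8 = 0.6000.

With y'=λy (z=hλ):
  k1=λy_n ⇒ h·k1=z·y_n;  k2=λ(1+1/2z)y_n ⇒ h·k2=z(1+1/2z)y_n
  y_{n+1}/y_n = 1 + 7/12z + 5/12z(1+1/2z) = 1 + z + 5/24z²
  so R(z) = 1 + z + 5/24z².

Solve |R(x)|<1 on ℝ⁻.
x=-0.69: |R|=0.4092
R=1: x+5/24x²=0 ⇒ x=−24/5=-4.8000; min R=1−1/(4·5/24)=-0.2000>−1
Confirm numerically:
  x=-4.056: |R|=0.37132 <1
  x=-3.870: |R|=0.25019 <1
  x=-2.656: |R|=0.18635 <1
  x=-2.041: |R|=0.17315 <1
  x=-5.147: |R|=1.37209 >1
  x=-5.107: |R|=1.32664 >1
  x=-4.885: |R|=1.08651 >1
Stable set (-4.8000, 0).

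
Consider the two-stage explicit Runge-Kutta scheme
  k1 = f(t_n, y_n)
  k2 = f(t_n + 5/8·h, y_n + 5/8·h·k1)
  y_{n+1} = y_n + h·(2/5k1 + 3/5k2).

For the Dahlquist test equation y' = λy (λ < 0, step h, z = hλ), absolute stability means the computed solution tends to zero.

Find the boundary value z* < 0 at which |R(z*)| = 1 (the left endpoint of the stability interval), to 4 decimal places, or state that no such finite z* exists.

z* = -2.6667.

With y'=λy (z=hλ):
  k1=λy_n ⇒ h·k1=z·y_n;  k2=λ(1+5/8z)y_n ⇒ h·k2=z(1+5/8z)y_n
  y_{n+1}/y_n = 1 + 2/5z + 3/5z(1+5/8z) = 1 + z + 3/8z²
  Hence R(z) = 1 + z + 3/8z².

Need |R(x)|<1, x<0.
x=-0.32: |R|=0.7184
R=1: x+3/8x²=0 ⇒ x=−8/3=-2.6667; min R=1−1/(4·3/8)=0.3333>−1
Confirm numerically:
  x=-2.531: |R|=0.87124 <1
  x=-2.297: |R|=0.68158 <1
  x=-2.159: |R|=0.58898 <1
  x=-1.249: |R|=0.33600 <1
  x=-2.726: |R|=1.06065 >1
  x=-2.703: |R|=1.03683 >1
So |R|<1 on (-2.6667, 0).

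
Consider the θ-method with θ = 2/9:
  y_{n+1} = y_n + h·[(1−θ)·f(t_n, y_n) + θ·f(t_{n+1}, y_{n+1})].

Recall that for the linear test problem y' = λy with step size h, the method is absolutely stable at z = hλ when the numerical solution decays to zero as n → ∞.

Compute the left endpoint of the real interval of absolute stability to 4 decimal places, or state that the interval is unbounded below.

z* = -3.6000.

Test eqn y'=λy, z=hλ:
  y_{n+1} = y_n + z·[7/9·y_n + 2/9·y_{n+1}] ⇒ (1 − 2/9z)y_{n+1} = (1 + 7/9z)y_n
  R(z) = (1 + 7/9z)/(1 − 2/9z).

Solve |R(x)|<1 on ℝ⁻.
x=-1.03: |R|=0.1618
R=−1: 1+7/9x = −1+2/9x ⇒ -5/9x=2 ⇒ x=2/(-5/9)=-3.6000
Confirm numerically:
  x=-3.409: |R|=0.93963 <1
  x=-3.108: |R|=0.83833 <1
  x=-2.224: |R|=0.48840 <1
  x=-4.117: |R|=1.14999 >1
  x=-3.904: |R|=1.09043 >1
So |R|<1 on (-3.6000, 0).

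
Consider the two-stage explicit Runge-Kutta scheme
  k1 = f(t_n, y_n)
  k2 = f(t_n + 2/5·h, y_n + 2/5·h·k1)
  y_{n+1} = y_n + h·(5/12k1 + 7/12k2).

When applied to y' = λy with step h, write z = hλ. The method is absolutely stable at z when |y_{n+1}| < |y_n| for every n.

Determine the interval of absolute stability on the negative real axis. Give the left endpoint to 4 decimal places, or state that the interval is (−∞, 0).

z∈(-4.2857,0).

Test eqn y'=λy, z=hλ:
  k1=λy_n ⇒ h·k1=z·y_n;  k2=λ(1+2/5z)y_n ⇒ h·k2=z(1+2/5z)y_n
  y_{n+1}/y_n = 1 + 5/12z + 7/12z(1+2/5z) = 1 + z + 7/30z²
  so R(z) = 1 + z + 7/30z².

Boundary: |R(x)|=1, x<0.
x=-0.95: |R|=0.2606
R=1: x+7/30x²=0 ⇒ x=−30/7=-4.2857; min R=1−1/(4·7/30)=-0.0714>−1
Confirm numerically:
  x=-4.050: |R|=0.77725 <1
  x=-3.327: |R|=0.25575 <1
  x=-3.032: |R|=0.11304 <1
  x=-1.878: |R|=0.05506 <1
  x=-4.796: |R|=1.57104 >1
  x=-4.318: |R|=1.03253 >1
So |R|<1 on (-4.2857, 0).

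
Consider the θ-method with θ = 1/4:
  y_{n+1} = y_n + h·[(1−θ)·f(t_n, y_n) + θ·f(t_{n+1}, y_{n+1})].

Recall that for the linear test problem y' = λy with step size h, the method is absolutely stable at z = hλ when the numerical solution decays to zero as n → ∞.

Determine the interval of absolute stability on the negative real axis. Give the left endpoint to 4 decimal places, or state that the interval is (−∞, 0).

On y'=λy, z=hλ:
  y_{n+1} = y_n + z·[3/4·y_n + 1/4·y_{n+1}] ⇒ (1 − 1/4z)y_{n+1} = (1 + 3/4z)y_n
  R(z) = (1 + 3/4z)/(1 − 1/4z).

Need |R(x)|<1, x<0.
x=-1.59: |R|=0.1377
R=−1: 1+3/4x = −1+1/4x ⇒ -1/2x=2 ⇒ x=2/(-1/2)=-4.0000
Confirm numerically:
  x=-3.474: |R|=0.85925 <1
  x=-3.338: |R|=0.81957 <1
  x=-3.155: |R|=0.76380 <1
  x=-2.385: |R|=0.49413 <1
  x=-4.433: |R|=1.10269 >1
  x=-4.089: |R|=1.02201 >1
So |R|<1 on (-4.0000, 0).

z∈(-4.0000,0).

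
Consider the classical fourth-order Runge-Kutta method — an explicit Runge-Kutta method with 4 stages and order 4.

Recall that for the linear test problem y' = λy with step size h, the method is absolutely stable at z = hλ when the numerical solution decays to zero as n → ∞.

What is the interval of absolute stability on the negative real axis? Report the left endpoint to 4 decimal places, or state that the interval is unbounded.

On y'=λy, z=hλ:
  order 4, 4-stage ⇒ R(z)=1+z+z^2/2+z^3/6+z^4/24
  (e.g. R(-0.39)=0.67713, |R|=0.67713)

Need |R(x)|<1, x<0.
x=-0.39: |R|=0.6771
|R(-3.06)|=1.4996 |R(-1.57)|=0.2706 |R(-1.2)|=0.3184
Bisect:
  x_lo=-3.5246 |R|=2.8195  x_hi=-0.3029 |R|=0.7387
  mid=-1.91376 |R|=0.30820 →hi
  mid=-2.71918 |R|=0.90482 →hi
  mid=-3.12190 |R|=1.63798 →lo
  mid=-2.92054 |R|=1.22381 →lo
  mid=-2.81986 |R|=1.05338 →lo
  mid=-2.76952 |R|=0.97648 →hi
  mid=-2.79469 |R|=1.01426 →lo
  mid=-2.78211 |R|=0.99521 →hi
  ...
  [-2.78545,-2.78525] ⇒ x*=-2.7853
Interval (-2.7853, 0).

z∈(-2.7853,0).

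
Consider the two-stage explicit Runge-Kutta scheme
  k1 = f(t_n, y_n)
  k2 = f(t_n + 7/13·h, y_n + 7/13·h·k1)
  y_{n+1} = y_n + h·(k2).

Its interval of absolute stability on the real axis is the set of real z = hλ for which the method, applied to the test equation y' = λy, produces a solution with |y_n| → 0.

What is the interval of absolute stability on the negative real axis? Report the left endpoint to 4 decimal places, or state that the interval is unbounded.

z∈(-1.8571,0).

Set f=λy, z=hλ:
  k1=λy_n ⇒ h·k1=z·y_n;  k2=λ(1+7/13z)y_n ⇒ h·k2=z(1+7/13z)y_n
  y_{n+1}/y_n = 1 + z(1+7/13z) = 1 + z + 7/13z²
  R(z) = 1 + z + 7/13z².

Need |R(x)|<1, x<0.
x=-1.72: |R|=0.8730
R=1: x+7/13x²=0 ⇒ x=−13/7=-1.8571; min R=1−1/(4·7/13)=0.5357>−1
Confirm numerically:
  x=-1.713: |R|=0.86704 <1
  x=-1.644: |R|=0.81132 <1
  x=-1.578: |R|=0.76281 <1
  x=-1.247: |R|=0.59031 <1
  x=-2.056: |R|=1.22015 >1
  x=-2.029: |R|=1.18776 >1
Interval (-1.8571, 0).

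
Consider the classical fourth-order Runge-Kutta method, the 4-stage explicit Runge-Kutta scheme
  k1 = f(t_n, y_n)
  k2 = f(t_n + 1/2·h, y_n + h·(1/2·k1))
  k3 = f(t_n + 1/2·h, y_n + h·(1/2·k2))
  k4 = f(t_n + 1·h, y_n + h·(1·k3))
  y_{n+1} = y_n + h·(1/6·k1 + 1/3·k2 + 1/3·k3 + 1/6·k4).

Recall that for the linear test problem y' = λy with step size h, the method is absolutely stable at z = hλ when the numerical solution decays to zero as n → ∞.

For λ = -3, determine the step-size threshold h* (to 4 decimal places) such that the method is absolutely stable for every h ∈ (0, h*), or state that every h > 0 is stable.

(-2.7853,0); λ=-3 ⇒ h* = 0.9284.

On y'=λy, z=hλ:
  order 4, 4-stage ⇒ R(z)=1+z+z^2/2+z^3/6+z^4/24
  (e.g. R(-1.18)=0.32314, |R|=0.32314)

Need |R(x)|<1, x<0.
x=-1.18: |R|=0.3231
|R(-2.87)|=1.1354 |R(-1.92)|=0.3098 |R(-1.03)|=0.3652
Bisect:
  x_lo=-3.4438 |R|=2.5394  x_hi=-0.1432 |R|=0.8666
  mid=-1.79347 |R|=0.28442 →hi
  mid=-2.61862 |R|=0.77644 →hi
  mid=-3.03119 |R|=1.43860 →lo
  mid=-2.82490 |R|=1.06138 →lo
  mid=-2.72176 |R|=0.90836 →hi
  mid=-2.77333 |R|=0.98211 →hi
  mid=-2.79912 |R|=1.02104 →lo
  mid=-2.78622 |R|=1.00140 →lo
  mid=-2.77978 |R|=0.99171 →hi
  mid=-2.78300 |R|=0.99655 →hi
  ...
  [-2.78542,-2.78522] ⇒ x*=-2.7853
Stable set (-2.7853, 0).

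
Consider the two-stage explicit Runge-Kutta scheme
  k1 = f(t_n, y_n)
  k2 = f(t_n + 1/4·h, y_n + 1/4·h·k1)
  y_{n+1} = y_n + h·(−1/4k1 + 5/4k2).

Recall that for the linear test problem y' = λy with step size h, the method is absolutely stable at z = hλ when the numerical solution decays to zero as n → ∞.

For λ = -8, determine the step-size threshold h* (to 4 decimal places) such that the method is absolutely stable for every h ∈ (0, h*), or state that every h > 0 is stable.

With y'=λy (z=hλ):
  k1=λy_n ⇒ h·k1=z·y_n;  k2=λ(1+1/4z)y_n ⇒ h·k2=z(1+1/4z)y_n
  y_{n+1}/y_n = 1 − 1/4z + 5/4z(1+1/4z) = 1 + z + 5/16z²
  ⇒ R(z) = 1 + z + 5/16z².

Find x<0 with |R(x)|<1.
x=-0.77: |R|=0.4153
R=1: x+5/16x²=0 ⇒ x=−16/5=-3.2000; min R=1−1/(4·5/16)=0.2000>−1
Confirm numerically:
  x=-1.815: |R|=0.21445 <1
  x=-1.387: |R|=0.21418 <1
  x=-1.280: |R|=0.23200 <1
  x=-3.702: |R|=1.58075 >1
  x=-3.623: |R|=1.47892 >1
Interval (-3.2000, 0).

(-3.2000,0); λ=-8 ⇒ h* = (16/5)/8 = 0.4000.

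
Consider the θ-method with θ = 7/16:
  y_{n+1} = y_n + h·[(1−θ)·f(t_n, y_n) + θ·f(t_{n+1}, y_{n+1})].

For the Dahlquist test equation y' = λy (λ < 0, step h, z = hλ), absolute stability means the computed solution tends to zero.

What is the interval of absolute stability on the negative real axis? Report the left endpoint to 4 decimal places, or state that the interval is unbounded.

On y'=λy, z=hλ:
  y_{n+1} = y_n + z·[9/16·y_n + 7/16·y_{n+1}] ⇒ (1 − 7/16z)y_{n+1} = (1 + 9/16z)y_n
  Hence R(z) = (1 + 9/16z)/(1 − 7/16z).

Find x<0 with |R(x)|<1.
x=-1.55: |R|=0.0764
R=−1: 1+9/16x = −1+7/16x ⇒ -1/8x=2 ⇒ x=2/(-1/8)=-16.0000
Confirm numerically:
  x=-14.606: |R|=0.97642 <1
  x=-12.431: |R|=0.93071 <1
  x=-12.191: |R|=0.92483 <1
  x=-8.017: |R|=0.77862 <1
  x=-16.584: |R|=1.00884 >1
  x=-16.514: |R|=1.00781 >1
  x=-16.505: |R|=1.00768 >1
So |R|<1 on (-16.0000, 0).

z∈(-16.0000,0).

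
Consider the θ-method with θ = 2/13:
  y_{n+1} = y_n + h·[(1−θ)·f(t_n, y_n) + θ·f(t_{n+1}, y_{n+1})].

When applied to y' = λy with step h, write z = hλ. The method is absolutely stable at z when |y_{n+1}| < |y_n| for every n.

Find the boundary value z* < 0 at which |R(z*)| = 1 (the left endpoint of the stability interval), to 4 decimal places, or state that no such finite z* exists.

z* = -2.8889.

With y'=λy (z=hλ):
  y_{n+1} = y_n + z·[11/13·y_n + 2/13·y_{n+1}] ⇒ (1 − 2/13z)y_{n+1} = (1 + 11/13z)y_n
  so R(z) = (1 + 11/13z)/(1 − 2/13z).

Solve |R(x)|<1 on ℝ⁻.
x=-0.72: |R|=0.3518
R=−1: 1+11/13x = −1+2/13x ⇒ -9/13x=2 ⇒ x=2/(-9/13)=-2.8889
Confirm numerically:
  x=-2.167: |R|=0.62519 <1
  x=-1.944: |R|=0.49645 <1
  x=-1.671: |R|=0.32927 <1
  x=-1.438: |R|=0.17750 <1
  x=-3.257: |R|=1.16978 >1
  x=-3.007: |R|=1.05591 >1
Interval (-2.8889, 0).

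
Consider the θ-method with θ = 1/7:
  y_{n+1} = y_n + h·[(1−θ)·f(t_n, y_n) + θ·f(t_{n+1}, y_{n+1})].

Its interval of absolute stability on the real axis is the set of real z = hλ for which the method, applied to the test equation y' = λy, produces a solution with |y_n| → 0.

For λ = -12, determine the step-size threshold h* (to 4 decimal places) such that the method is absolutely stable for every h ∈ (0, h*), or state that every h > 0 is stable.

(-2.8000,0); λ=-12 ⇒ h* = (14/5)/12 = 0.2333.

With y'=λy (z=hλ):
  y_{n+1} = y_n + z·[6/7·y_n + 1/7·y_{n+1}] ⇒ (1 − 1/7z)y_{n+1} = (1 + 6/7z)y_n
  ⇒ R(z) = (1 + 6/7z)/(1 − 1/7z).

Find x<0 with |R(x)|<1.
x=-1.55: |R|=0.2690
R=−1: 1+6/7x = −1+1/7x ⇒ -5/7x=2 ⇒ x=2/(-5/7)=-2.8000
Confirm numerically:
  x=-2.298: |R|=0.73005 <1
  x=-2.050: |R|=0.58564 <1
  x=-1.472: |R|=0.21624 <1
  x=-3.351: |R|=1.26616 >1
  x=-3.087: |R|=1.14226 >1
Interval (-2.8000, 0).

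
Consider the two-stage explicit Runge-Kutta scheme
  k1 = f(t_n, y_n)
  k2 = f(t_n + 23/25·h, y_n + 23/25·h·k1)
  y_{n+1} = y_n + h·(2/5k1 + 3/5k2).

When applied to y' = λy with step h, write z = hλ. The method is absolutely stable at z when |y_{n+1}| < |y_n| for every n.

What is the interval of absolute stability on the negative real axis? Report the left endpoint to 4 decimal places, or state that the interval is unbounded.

z∈(-1.8116,0).

Test eqn y'=λy, z=hλ:
  k1=λy_n ⇒ h·k1=z·y_n;  k2=λ(1+23/25z)y_n ⇒ h·k2=z(1+23/25z)y_n
  y_{n+1}/y_n = 1 + 2/5z + 3/5z(1+23/25z) = 1 + z + 69/125z²
  Hence R(z) = 1 + z + 69/125z².

Need |R(x)|<1, x<0.
x=-1.49: |R|=0.7355
R=1: x+69/125x²=0 ⇒ x=−125/69=-1.8116; min R=1−1/(4·69/125)=0.5471>−1
Confirm numerically:
  x=-1.731: |R|=0.92299 <1
  x=-1.149: |R|=0.57975 <1
  x=-0.827: |R|=0.55053 <1
  x=-0.728: |R|=0.56455 <1
  x=-2.242: |R|=1.53266 >1
  x=-1.868: |R|=1.05816 >1
Stable set (-1.8116, 0).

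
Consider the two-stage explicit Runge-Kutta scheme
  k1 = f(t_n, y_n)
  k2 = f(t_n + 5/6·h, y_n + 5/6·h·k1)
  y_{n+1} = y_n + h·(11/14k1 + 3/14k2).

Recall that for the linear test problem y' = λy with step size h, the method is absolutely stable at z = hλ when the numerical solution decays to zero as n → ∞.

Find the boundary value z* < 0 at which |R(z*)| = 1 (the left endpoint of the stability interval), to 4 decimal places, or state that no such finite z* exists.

left endpoint -5.6000.

With y'=λy (z=hλ):
  k1=λy_n ⇒ h·k1=z·y_n;  k2=λ(1+5/6z)y_n ⇒ h·k2=z(1+5/6z)y_n
  y_{n+1}/y_n = 1 + 11/14z + 3/14z(1+5/6z) = 1 + z + 5/28z²
  Hence R(z) = 1 + z + 5/28z².

Boundary: |R(x)|=1, x<0.
x=-0.69: |R|=0.3950
R=1: x+5/28x²=0 ⇒ x=−28/5=-5.6000; min R=1−1/(4·5/28)=-0.4000>−1
Confirm numerically:
  x=-5.321: |R|=0.73490 <1
  x=-4.906: |R|=0.39201 <1
  x=-4.562: |R|=0.15440 <1
  x=-4.314: |R|=0.00932 <1
  x=-6.133: |R|=1.58373 >1
  x=-5.789: |R|=1.19538 >1
  x=-5.720: |R|=1.12257 >1
Stable set (-5.6000, 0).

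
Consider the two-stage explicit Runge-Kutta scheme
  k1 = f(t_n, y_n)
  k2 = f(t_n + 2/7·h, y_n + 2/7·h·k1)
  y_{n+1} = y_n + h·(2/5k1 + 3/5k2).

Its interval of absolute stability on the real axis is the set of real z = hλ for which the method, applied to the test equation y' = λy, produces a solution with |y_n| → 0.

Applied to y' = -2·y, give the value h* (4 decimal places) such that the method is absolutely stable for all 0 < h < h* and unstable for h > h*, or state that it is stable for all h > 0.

(-5.8333,0); λ=-2 ⇒ h* = (35/6)/2 = 2.9167.

Set f=λy, z=hλ:
  k1=λy_n ⇒ h·k1=z·y_n;  k2=λ(1+2/7z)y_n ⇒ h·k2=z(1+2/7z)y_n
  y_{n+1}/y_n = 1 + 2/5z + 3/5z(1+2/7z) = 1 + z + 6/35z²
  R(z) = 1 + z + 6/35z².

Need |R(x)|<1, x<0.
x=-0.86: |R|=0.2668
R=1: x+6/35x²=0 ⇒ x=−35/6=-5.8333; min R=1−1/(4·6/35)=-0.4583>−1
Confirm numerically:
  x=-5.194: |R|=0.43074 <1
  x=-4.264: |R|=0.14714 <1
  x=-3.723: |R|=0.34688 <1
  x=-3.037: |R|=0.45585 <1
  x=-6.232: |R|=1.42591 >1
  x=-6.041: |R|=1.21506 >1
  x=-5.962: |R|=1.13150 >1
So |R|<1 on (-5.8333, 0).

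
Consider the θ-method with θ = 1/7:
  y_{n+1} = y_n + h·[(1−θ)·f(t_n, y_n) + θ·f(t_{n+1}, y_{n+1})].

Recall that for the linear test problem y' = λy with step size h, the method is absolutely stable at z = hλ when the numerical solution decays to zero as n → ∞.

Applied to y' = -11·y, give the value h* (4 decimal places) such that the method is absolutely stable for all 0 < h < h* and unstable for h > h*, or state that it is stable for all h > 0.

Set f=λy, z=hλ:
  y_{n+1} = y_n + z·[6/7·y_n + 1/7·y_{n+1}] ⇒ (1 − 1/7z)y_{n+1} = (1 + 6/7z)y_n
  Hence R(z) = (1 + 6/7z)/(1 − 1/7z).

Boundary: |R(x)|=1, x<0.
x=-0.93: |R|=0.1791
R=−1: 1+6/7x = −1+1/7x ⇒ -5/7x=2 ⇒ x=2/(-5/7)=-2.8000
Confirm numerically:
  x=-2.730: |R|=0.96403 <1
  x=-2.430: |R|=0.80382 <1
  x=-2.397: |R|=0.78557 <1
  x=-1.609: |R|=0.30828 <1
  x=-3.213: |R|=1.20219 >1
  x=-3.081: |R|=1.13937 >1
So |R|<1 on (-2.8000, 0).

(-2.8000,0); λ=-11 ⇒ h* = (14/5)/11 = 0.2545.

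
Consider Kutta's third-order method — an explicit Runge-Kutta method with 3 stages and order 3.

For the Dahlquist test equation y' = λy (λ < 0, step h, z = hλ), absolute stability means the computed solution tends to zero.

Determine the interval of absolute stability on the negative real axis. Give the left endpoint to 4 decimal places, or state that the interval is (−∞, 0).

(-2.5127, 0).

With y'=λy (z=hλ):
  order 3, 3-stage ⇒ R(z)=1+z+z^2/2+z^3/6
  (e.g. R(-1.43)=0.10508, |R|=0.10508)

Solve |R(x)|<1 on ℝ⁻.
x=-1.43: |R|=0.1051
|R(-1.85)|=0.1940 |R(-1.74)|=0.1042 |R(-0.64)|=0.5211
Bisect:
  x_lo=-2.8372 |R|=1.6188  x_hi=-0.3599 |R|=0.6971
  mid=-1.59856 |R|=0.00169 →hi
  mid=-2.21788 |R|=0.57668 →hi
  mid=-2.52754 |R|=1.02449 →lo
  mid=-2.37271 |R|=0.78413 →hi
  mid=-2.45013 |R|=0.89997 →hi
  mid=-2.48883 |R|=0.96111 →hi
  mid=-2.50819 |R|=0.99252 →hi
  mid=-2.51786 |R|=1.00844 →lo
  mid=-2.51303 |R|=1.00046 →lo
  ...
  [-2.51287,-2.51272] ⇒ x*=-2.5127
So |R|<1 on (-2.5127, 0).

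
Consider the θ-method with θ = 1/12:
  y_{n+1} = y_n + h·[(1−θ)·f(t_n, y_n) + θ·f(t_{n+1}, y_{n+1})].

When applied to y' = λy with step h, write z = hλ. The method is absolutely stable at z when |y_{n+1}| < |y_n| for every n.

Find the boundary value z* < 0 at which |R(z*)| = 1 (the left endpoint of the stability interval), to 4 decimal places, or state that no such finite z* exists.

z* = -2.4000.

Test eqn y'=λy, z=hλ:
  y_{n+1} = y_n + z·[11/12·y_n + 1/12·y_{n+1}] ⇒ (1 − 1/12z)y_{n+1} = (1 + 11/12z)y_n
  Hence R(z) = (1 + 11/12z)/(1 − 1/12z).

Boundary: |R(x)|=1, x<0.
x=-0.81: |R|=0.2412
R=−1: 1+11/12x = −1+1/12x ⇒ -5/6x=2 ⇒ x=2/(-5/6)=-2.4000
Confirm numerically:
  x=-2.018: |R|=0.72749 <1
  x=-1.663: |R|=0.46059 <1
  x=-1.214: |R|=0.10247 <1
  x=-2.704: |R|=1.20675 >1
  x=-2.450: |R|=1.03460 >1
So |R|<1 on (-2.4000, 0).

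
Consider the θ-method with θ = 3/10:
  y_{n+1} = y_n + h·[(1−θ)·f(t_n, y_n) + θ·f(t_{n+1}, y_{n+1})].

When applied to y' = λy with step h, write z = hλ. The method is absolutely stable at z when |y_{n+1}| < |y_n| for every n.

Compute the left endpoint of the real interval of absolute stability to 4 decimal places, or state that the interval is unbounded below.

With y'=λy (z=hλ):
  y_{n+1} = y_n + z·[7/10·y_n + 3/10·y_{n+1}] ⇒ (1 − 3/10z)y_{n+1} = (1 + 7/10z)y_n
  ⇒ R(z) = (1 + 7/10z)/(1 − 3/10z).

Need |R(x)|<1, x<0.
x=-0.55: |R|=0.5279
R=−1: 1+7/10x = −1+3/10x ⇒ -2/5x=2 ⇒ x=2/(-2/5)=-5.0000
Confirm numerically:
  x=-3.650: |R|=0.74224 <1
  x=-3.481: |R|=0.70278 <1
  x=-3.221: |R|=0.63810 <1
  x=-3.127: |R|=0.61344 <1
  x=-5.224: |R|=1.03490 >1
  x=-5.176: |R|=1.02758 >1
  x=-5.095: |R|=1.01503 >1
So |R|<1 on (-5.0000, 0).

left endpoint -5.0000.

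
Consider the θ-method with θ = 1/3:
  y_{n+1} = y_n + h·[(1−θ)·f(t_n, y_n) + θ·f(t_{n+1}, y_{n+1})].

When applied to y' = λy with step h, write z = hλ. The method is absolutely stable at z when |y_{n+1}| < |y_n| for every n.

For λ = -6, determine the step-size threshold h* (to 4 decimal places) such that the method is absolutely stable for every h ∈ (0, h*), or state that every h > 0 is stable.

Set f=λy, z=hλ:
  y_{n+1} = y_n + z·[2/3·y_n + 1/3·y_{n+1}] ⇒ (1 − 1/3z)y_{n+1} = (1 + 2/3z)y_n
  so R(z) = (1 + 2/3z)/(1 − 1/3z).

Boundary: |R(x)|=1, x<0.
x=-0.73: |R|=0.4129
R=−1: 1+2/3x = −1+1/3x ⇒ -1/3x=2 ⇒ x=2/(-1/3)=-6.0000
Confirm numerically:
  x=-4.826: |R|=0.84999 <1
  x=-4.437: |R|=0.78983 <1
  x=-3.518: |R|=0.61921 <1
  x=-6.408: |R|=1.04337 >1
  x=-6.023: |R|=1.00255 >1
So |R|<1 on (-6.0000, 0).

(-6.0000,0); λ=-6 ⇒ h* = (6)/6 = 1.0000.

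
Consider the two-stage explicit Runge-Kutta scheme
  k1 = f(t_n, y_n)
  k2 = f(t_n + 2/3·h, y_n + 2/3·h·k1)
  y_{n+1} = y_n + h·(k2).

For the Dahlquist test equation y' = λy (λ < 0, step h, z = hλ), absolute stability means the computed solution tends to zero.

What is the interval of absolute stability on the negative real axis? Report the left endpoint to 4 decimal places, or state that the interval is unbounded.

With y'=λy (z=hλ):
  k1=λy_n ⇒ h·k1=z·y_n;  k2=λ(1+2/3z)y_n ⇒ h·k2=z(1+2/3z)y_n
  y_{n+1}/y_n = 1 + z(1+2/3z) = 1 + z + 2/3z²
  Hence R(z) = 1 + z + 2/3z².

Solve |R(x)|<1 on ℝ⁻.
x=-1.07: |R|=0.6933
R=1: x+2/3x²=0 ⇒ x=−3/2=-1.5000; min R=1−1/(4·2/3)=0.6250>−1
Confirm numerically:
  x=-0.822: |R|=0.62846 <1
  x=-0.713: |R|=0.62591 <1
  x=-0.631: |R|=0.63444 <1
  x=-2.083: |R|=1.80959 >1
  x=-1.973: |R|=1.62215 >1
So |R|<1 on (-1.5000, 0).

z∈(-1.5000,0).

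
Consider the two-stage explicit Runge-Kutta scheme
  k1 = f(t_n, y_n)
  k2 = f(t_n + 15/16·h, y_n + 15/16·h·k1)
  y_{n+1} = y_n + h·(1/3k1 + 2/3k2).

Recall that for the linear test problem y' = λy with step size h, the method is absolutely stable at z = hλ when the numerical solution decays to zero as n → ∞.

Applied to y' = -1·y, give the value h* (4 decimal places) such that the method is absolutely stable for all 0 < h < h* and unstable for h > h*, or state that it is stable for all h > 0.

(-1.6000,0); λ=-1 ⇒ h* = (8/5)/1 = 1.6000.

Set f=λy, z=hλ:
  k1=λy_n ⇒ h·k1=z·y_n;  k2=λ(1+15/16z)y_n ⇒ h·k2=z(1+15/16z)y_n
  y_{n+1}/y_n = 1 + 1/3z + 2/3z(1+15/16z) = 1 + z + 5/8z²
  Hence R(z) = 1 + z + 5/8z².

Boundary: |R(x)|=1, x<0.
x=-1.43: |R|=0.8481
R=1: x+5/8x²=0 ⇒ x=−8/5=-1.6000; min R=1−1/(4·5/8)=0.6000>−1
Confirm numerically:
  x=-1.480: |R|=0.88900 <1
  x=-1.074: |R|=0.64692 <1
  x=-1.049: |R|=0.63875 <1
  x=-2.181: |R|=1.79198 >1
  x=-1.834: |R|=1.26822 >1
  x=-1.755: |R|=1.17002 >1
Stable set (-1.6000, 0).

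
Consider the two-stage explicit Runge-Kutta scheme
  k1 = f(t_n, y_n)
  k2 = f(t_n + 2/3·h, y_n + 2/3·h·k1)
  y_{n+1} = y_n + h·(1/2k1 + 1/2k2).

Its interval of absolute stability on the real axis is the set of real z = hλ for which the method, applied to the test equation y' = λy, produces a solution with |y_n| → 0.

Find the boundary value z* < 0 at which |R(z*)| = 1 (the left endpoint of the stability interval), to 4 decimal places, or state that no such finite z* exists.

Test eqn y'=λy, z=hλ:
  k1=λy_n ⇒ h·k1=z·y_n;  k2=λ(1+2/3z)y_n ⇒ h·k2=z(1+2/3z)y_n
  y_{n+1}/y_n = 1 + 1/2z + 1/2z(1+2/3z) = 1 + z + 1/3z²
  so R(z) = 1 + z + 1/3z².

Solve |R(x)|<1 on ℝ⁻.
x=-1.5: |R|=0.2500
R=1: x+1/3x²=0 ⇒ x=−3=-3.0000; min R=1−1/(4·1/3)=0.2500>−1
Confirm numerically:
  x=-2.895: |R|=0.89867 <1
  x=-1.640: |R|=0.25653 <1
  x=-1.372: |R|=0.25546 <1
  x=-1.289: |R|=0.26484 <1
  x=-3.496: |R|=1.57801 >1
  x=-3.426: |R|=1.48649 >1
  x=-3.188: |R|=1.19978 >1
Stable set (-3.0000, 0).

z* = -3.0000.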